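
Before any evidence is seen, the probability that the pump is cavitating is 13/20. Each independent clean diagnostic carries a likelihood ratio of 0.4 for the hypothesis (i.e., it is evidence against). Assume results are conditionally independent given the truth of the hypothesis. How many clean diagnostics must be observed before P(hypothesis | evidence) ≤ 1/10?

4

Prior odds: 0.65 ÷ 0.35 = 13/7.
Likelihood ratio per clean diagnostic = 0.4.
Target odds: 0.1 ÷ 0.9 = 1/9.
Require 0.4ⁿ ≤ 1/9 ÷ (13/7) = 7/117.
0.4³ = 0.064 is still above 7/117 but 0.4⁴ = 0.0256 is at or below it, so n = 4.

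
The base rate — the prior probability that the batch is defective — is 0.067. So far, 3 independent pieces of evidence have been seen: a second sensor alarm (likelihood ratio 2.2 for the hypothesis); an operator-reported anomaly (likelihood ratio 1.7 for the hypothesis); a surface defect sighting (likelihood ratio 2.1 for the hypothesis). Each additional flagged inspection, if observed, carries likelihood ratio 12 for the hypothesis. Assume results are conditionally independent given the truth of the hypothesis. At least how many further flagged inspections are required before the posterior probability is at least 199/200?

Prior odds = 0.067/0.933 = 67/933.
Combined Bayes factor of the evidence already in hand = 2.2 × 1.7 × 2.1 = 7.854.
Odds after that evidence = (67/933) × 7.854 = 87703/155500.
Target odds = 0.995/0.005 = 199.
Need 12ⁿ ≥ 199 ÷ (87703/155500) = 30944500/87703.
12² = 144 falls short of 30944500/87703 but 12³ = 1728 reaches it, so n = 3.

3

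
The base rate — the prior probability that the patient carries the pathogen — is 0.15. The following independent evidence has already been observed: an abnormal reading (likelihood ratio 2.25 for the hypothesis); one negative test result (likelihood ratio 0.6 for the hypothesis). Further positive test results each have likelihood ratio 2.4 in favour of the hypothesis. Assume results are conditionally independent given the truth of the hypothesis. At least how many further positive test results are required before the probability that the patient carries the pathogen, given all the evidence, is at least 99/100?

7

Prior odds = 0.15/0.85 = 3/17.
Combined Bayes factor of the evidence already in hand = 2.25 × 0.6 = 1.35.
Odds after that evidence = (3/17) × 1.35 = 81/340.
Target odds = 0.99/0.01 = 99.
Need 2.4ⁿ ≥ 99 ÷ (81/340) = 3740/9.
2.4⁶ = 2985984/15625 falls short of 3740/9 but 2.4⁷ = 35831808/78125 reaches it, so n = 7.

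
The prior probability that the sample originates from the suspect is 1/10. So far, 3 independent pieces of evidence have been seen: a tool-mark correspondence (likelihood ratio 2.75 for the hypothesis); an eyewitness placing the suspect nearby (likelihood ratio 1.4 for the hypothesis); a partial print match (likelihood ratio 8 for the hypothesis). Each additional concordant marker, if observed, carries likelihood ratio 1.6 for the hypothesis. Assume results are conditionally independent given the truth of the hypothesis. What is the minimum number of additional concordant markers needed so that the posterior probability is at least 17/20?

Prior odds = 0.1/0.9 = 1/9.
Combined Bayes factor of the evidence already in hand = 2.75 × 1.4 × 8 = 30.8.
Odds after that evidence = (1/9) × 30.8 = 154/45.
Target odds = 0.85/0.15 = 17/3.
Need 1.6ⁿ ≥ 17/3 ÷ (154/45) = 255/154.
1.6¹ = 1.6 falls short of 255/154 but 1.6² = 2.56 reaches it, so n = 2.

2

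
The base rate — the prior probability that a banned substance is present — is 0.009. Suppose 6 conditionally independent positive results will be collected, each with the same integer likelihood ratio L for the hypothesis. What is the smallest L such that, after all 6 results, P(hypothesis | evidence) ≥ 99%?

5

Prior odds = 0.009/0.991 = 9/991.
Target odds = 0.99/0.01 = 99.
Need L⁶ ≥ 99 ÷ (9/991) = 10901.
4⁶ = 4096 < 10901 ≤ 15625 = 5⁶, so L = 5.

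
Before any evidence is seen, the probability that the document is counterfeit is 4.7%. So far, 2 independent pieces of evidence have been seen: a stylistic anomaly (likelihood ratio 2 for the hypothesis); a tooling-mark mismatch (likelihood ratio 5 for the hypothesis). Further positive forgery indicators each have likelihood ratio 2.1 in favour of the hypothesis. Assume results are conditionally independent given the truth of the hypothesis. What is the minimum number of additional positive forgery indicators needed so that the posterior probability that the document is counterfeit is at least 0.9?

Prior odds = 0.047/0.953 = 47/953.
Combined Bayes factor of the evidence already in hand = 2 × 5 = 10.
Odds after that evidence = (47/953) × 10 = 470/953.
Target odds = 0.9/0.1 = 9.
Need 2.1ⁿ ≥ 9 ÷ (470/953) = 8577/470.
2.1³ = 9.261 falls short of 8577/470 but 2.1⁴ = 19.4481 reaches it, so n = 4.

4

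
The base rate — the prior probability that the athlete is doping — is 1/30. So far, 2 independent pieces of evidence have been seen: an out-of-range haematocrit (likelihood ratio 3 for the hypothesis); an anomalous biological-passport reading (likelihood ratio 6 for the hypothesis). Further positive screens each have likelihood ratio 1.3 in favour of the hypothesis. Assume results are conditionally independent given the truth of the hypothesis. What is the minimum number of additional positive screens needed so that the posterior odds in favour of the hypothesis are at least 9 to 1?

11

Prior odds = (1/30)/(29/30) = 1/29.
Combined Bayes factor of the evidence already in hand = 3 × 6 = 18.
Odds after that evidence = (1/29) × 18 = 18/29.
Target odds = 9.
Need 1.3ⁿ ≥ 9 ÷ (18/29) = 14.5.
1.3¹⁰ ≈13.7858 falls short of 14.5 but 1.3¹¹ ≈17.9216 reaches it, so n = 11.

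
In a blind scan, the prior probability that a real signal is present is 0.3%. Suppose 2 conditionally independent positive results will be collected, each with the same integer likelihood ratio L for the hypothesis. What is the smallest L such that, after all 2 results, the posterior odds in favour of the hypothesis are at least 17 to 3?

44

Prior odds = 0.003/0.997 = 3/997.
Target odds = 17/3.
Need L² ≥ 17/3 ÷ (3/997) = 16949/9.
43² = 1849 < 16949/9 ≤ 1936 = 44², so L = 44.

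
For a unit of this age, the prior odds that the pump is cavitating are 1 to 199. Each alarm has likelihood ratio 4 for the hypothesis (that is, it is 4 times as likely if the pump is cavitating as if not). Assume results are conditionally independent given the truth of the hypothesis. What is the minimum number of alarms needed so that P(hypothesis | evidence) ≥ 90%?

6

Prior odds = 1/199.
Likelihood ratio per alarm = 4.
Target odds: 0.9 ÷ 0.1 = 9.
Require 4ⁿ ≥ 9 ÷ (1/199) = 1791.
4⁵ = 1024 falls short of 1791 but 4⁶ = 4096 reaches it, so n = 6.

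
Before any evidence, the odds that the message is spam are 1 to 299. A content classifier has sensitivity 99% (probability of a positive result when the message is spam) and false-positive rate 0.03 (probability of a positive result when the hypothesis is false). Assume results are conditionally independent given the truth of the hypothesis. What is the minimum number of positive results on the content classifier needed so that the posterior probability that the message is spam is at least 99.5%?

Prior odds = 1/299.
Likelihood ratio of a positive result = 0.99/0.03 = 33.
Target posterior odds = 0.995/0.005 = 199.
Require 33ⁿ ≥ 199 ÷ (1/299) = 59501.
33³ = 35937 falls short of 59501 but 33⁴ = 1185921 reaches it, so n = 4.

4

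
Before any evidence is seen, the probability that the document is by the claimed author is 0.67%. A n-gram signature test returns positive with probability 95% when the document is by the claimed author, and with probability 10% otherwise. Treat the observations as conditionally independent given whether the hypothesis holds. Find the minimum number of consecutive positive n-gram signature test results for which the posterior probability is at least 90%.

4

Prior odds: 0.0067 ÷ 0.9933 = 67/9933.
Likelihood ratio of a positive result = 0.95/0.1 = 9.5.
Target odds: 0.9 ÷ 0.1 = 9.
Need (67/9933) × 9.5ⁿ ≥ 9, i.e. 9.5ⁿ ≥ 89397/67.
9.5³ = 857.375 falls short of 89397/67 but 9.5⁴ = 8145.0625 reaches it, so n = 4.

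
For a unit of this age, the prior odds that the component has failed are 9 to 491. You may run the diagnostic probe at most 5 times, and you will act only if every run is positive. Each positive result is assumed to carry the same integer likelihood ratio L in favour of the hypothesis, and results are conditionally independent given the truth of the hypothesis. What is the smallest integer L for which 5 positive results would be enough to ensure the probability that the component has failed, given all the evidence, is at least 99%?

Prior odds = 9/491.
Target odds = 0.99/0.01 = 99.
Need L⁵ ≥ 99 ÷ (9/491) = 5401.
5⁵ = 3125 < 5401 ≤ 7776 = 6⁵, so L = 6.

6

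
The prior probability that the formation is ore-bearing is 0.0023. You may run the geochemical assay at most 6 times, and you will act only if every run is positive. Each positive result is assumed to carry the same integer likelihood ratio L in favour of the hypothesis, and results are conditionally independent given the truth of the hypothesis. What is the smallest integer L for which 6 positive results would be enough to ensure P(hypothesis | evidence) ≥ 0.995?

Prior odds = 0.0023/0.9977 = 23/9977.
Target odds = 0.995/0.005 = 199.
Need L⁶ ≥ 199 ÷ (23/9977) = 1985423/23.
6⁶ = 46656 < 1985423/23 ≤ 117649 = 7⁶, so L = 7.

7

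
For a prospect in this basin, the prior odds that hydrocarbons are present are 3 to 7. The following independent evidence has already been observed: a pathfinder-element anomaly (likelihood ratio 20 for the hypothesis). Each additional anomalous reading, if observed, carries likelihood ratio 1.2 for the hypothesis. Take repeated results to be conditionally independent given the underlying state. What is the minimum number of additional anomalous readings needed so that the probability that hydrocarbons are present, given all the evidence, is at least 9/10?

1

Prior odds = 3/7.
Bayes factor of the evidence already in hand = 20.
Odds after that evidence = (3/7) × 20 = 60/7.
Target odds = 0.9/0.1 = 9.
Need 1.2ⁿ ≥ 9 ÷ (60/7) = 1.05.
1.2¹ = 1.2, which meets the required 1.05; so n = 1.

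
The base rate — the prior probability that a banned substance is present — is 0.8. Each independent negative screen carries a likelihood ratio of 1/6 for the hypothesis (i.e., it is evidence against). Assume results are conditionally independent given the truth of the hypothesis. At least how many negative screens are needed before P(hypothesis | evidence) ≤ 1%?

Prior odds = 0.8/0.2 = 4.
Likelihood ratio per negative screen = 1/6.
Target posterior odds = 0.01/0.99 = 1/99.
Require (1/6)ⁿ ≤ 1/99 ÷ 4 = 1/396.
(1/6)³ = 1/216 is still above 1/396 but (1/6)⁴ = 1/1296 is at or below it, so n = 4.

4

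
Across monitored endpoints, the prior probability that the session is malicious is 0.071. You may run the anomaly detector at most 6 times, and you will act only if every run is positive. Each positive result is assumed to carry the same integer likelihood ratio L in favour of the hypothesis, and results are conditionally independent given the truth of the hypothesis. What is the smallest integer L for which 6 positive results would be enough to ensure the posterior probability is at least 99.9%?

5

Prior odds = 0.071/0.929 = 71/929.
Target odds = 0.999/0.001 = 999.
Need L⁶ ≥ 999 ÷ (71/929) = 928071/71.
4⁶ = 4096 < 928071/71 ≤ 15625 = 5⁶, so L = 5.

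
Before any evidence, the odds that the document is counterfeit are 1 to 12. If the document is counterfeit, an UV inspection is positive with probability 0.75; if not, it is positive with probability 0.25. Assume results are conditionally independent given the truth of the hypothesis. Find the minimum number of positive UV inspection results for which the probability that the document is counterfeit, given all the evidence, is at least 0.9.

Prior odds = 1/12.
Likelihood ratio of a positive = 0.75/0.25 = 3.
Target odds: 0.9 ÷ 0.1 = 9.
Require 3ⁿ ≥ 9 ÷ (1/12) = 108.
3⁴ = 81 falls short of 108 but 3⁵ = 243 reaches it, so n = 5.

5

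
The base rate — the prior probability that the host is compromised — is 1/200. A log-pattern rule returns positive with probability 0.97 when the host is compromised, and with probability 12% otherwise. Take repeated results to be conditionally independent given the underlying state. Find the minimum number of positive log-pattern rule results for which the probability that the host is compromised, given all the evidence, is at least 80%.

4

Prior odds = 0.005/0.995 = 1/199.
Likelihood ratio of a positive result = 0.97/0.12 = 97/12.
Target posterior odds = 0.8/0.2 = 4.
Need (1/199) × (97/12)ⁿ ≥ 4, i.e. (97/12)ⁿ ≥ 796.
(97/12)³ = 912673/1728 falls short of 796 but (97/12)⁴ = 88529281/20736 reaches it, so n = 4.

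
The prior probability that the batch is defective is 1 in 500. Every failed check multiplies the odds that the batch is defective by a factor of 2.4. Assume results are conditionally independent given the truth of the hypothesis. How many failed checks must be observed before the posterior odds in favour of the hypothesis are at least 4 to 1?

9

Prior odds = 0.002/0.998 = 1/499.
Likelihood ratio per failed check = 2.4.
Target odds = 4.
Require 2.4ⁿ ≥ 4 ÷ (1/499) = 1996.
2.4⁸ = 429981696/390625 falls short of 1996 but 2.4⁹ ≈2641.81 reaches it, so n = 9.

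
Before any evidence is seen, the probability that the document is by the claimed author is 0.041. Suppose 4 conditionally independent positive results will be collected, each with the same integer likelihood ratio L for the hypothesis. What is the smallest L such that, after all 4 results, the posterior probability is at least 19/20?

Prior odds = 0.041/0.959 = 41/959.
Target odds = 0.95/0.05 = 19.
Need L⁴ ≥ 19 ÷ (41/959) = 18221/41.
4⁴ = 256 < 18221/41 ≤ 625 = 5⁴, so L = 5.

5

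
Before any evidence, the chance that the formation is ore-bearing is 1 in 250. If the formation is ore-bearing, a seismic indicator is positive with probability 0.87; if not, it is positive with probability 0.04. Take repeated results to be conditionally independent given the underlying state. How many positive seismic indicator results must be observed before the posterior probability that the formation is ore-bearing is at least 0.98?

Prior odds = 0.004/0.996 = 1/249.
Likelihood ratio of a positive = 0.87/0.04 = 21.75.
Target odds: 0.98 ÷ 0.02 = 49.
Require 21.75ⁿ ≥ 49 ÷ (1/249) = 12201.
21.75³ = 658503/64 falls short of 12201 but 21.75⁴ = 57289761/256 reaches it, so n = 4.

4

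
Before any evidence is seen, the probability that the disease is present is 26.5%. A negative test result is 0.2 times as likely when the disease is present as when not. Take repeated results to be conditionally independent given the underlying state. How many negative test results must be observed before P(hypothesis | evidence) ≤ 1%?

Prior odds: 0.265 ÷ 0.735 = 53/147.
Likelihood ratio per negative test result = 0.2.
Target posterior odds = 0.01/0.99 = 1/99.
Need (53/147) × 0.2ⁿ ≤ 1/99, i.e. 0.2ⁿ ≤ 49/1749.
0.2² = 0.04 is still above 49/1749 but 0.2³ = 0.008 is at or below it, so n = 3.

3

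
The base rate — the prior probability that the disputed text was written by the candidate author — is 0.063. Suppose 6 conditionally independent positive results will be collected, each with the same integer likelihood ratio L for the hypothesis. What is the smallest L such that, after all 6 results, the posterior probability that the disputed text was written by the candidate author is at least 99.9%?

Prior odds = 0.063/0.937 = 63/937.
Target odds = 0.999/0.001 = 999.
Need L⁶ ≥ 999 ÷ (63/937) = 104007/7.
4⁶ = 4096 < 104007/7 ≤ 15625 = 5⁶, so L = 5.

5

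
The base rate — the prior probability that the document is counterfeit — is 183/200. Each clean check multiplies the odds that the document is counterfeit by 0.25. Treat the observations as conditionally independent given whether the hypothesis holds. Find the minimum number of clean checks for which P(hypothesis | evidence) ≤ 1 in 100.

6

Prior odds: 0.915 ÷ 0.085 = 183/17.
Likelihood ratio per clean check = 0.25.
Target posterior odds = 0.01/0.99 = 1/99.
Require 0.25ⁿ ≤ 1/99 ÷ (183/17) = 17/18117.
0.25⁵ = 1/1024 is still above 17/18117 but 0.25⁶ = 1/4096 is at or below it, so n = 6.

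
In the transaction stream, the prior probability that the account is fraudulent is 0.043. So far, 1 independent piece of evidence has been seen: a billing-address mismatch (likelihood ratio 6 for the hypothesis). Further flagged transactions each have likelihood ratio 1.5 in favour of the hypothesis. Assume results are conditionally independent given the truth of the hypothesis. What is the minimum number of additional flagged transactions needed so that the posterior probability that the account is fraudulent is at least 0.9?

Prior odds = 0.043/0.957 = 43/957.
Bayes factor of the evidence already in hand = 6.
Odds after that evidence = (43/957) × 6 = 86/319.
Target odds = 0.9/0.1 = 9.
Need 1.5ⁿ ≥ 9 ÷ (86/319) = 2871/86.
1.5⁸ = 25.62890625 falls short of 2871/86 but 1.5⁹ = 19683/512 reaches it, so n = 9.

9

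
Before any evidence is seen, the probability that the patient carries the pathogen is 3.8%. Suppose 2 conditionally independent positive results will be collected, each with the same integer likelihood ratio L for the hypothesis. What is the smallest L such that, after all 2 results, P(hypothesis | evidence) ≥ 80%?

Prior odds = 0.038/0.962 = 19/481.
Target odds = 0.8/0.2 = 4.
Need L² ≥ 4 ÷ (19/481) = 1924/19.
10² = 100 < 1924/19 ≤ 121 = 11², so L = 11.

11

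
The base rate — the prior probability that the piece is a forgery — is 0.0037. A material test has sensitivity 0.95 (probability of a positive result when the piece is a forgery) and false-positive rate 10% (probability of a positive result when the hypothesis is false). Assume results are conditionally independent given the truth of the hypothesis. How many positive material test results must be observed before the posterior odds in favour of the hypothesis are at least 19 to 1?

4

Prior odds = 0.0037/0.9963 = 37/9963.
Likelihood ratio of a positive result = 0.95/0.1 = 9.5.
Target odds = 19.
Need (37/9963) × 9.5ⁿ ≥ 19, i.e. 9.5ⁿ ≥ 189297/37.
9.5³ = 857.375 falls short of 189297/37 but 9.5⁴ = 8145.0625 reaches it, so n = 4.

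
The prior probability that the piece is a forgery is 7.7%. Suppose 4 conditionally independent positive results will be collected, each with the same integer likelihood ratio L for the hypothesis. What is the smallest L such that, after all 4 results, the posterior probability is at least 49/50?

5

Prior odds = 0.077/0.923 = 77/923.
Target odds = 0.98/0.02 = 49.
Need L⁴ ≥ 49 ÷ (77/923) = 6461/11.
4⁴ = 256 < 6461/11 ≤ 625 = 5⁴, so L = 5.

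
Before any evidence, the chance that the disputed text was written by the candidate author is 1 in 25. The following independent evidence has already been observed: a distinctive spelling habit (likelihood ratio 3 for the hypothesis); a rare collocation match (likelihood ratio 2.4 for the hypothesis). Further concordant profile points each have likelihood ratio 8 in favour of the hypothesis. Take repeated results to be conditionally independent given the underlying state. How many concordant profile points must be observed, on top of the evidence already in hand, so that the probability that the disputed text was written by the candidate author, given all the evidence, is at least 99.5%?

4

Prior odds = 0.04/0.96 = 1/24.
Combined Bayes factor of the evidence already in hand = 3 × 2.4 = 7.2.
Odds after that evidence = (1/24) × 7.2 = 0.3.
Target odds = 0.995/0.005 = 199.
Need 8ⁿ ≥ 199 ÷ 0.3 = 1990/3.
8³ = 512 falls short of 1990/3 but 8⁴ = 4096 reaches it, so n = 4.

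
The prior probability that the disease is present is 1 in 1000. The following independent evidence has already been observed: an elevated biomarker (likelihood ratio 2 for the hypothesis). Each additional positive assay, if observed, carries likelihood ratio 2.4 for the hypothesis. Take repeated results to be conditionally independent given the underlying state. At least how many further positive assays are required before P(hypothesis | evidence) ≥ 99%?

Prior odds = 0.001/0.999 = 1/999.
Bayes factor of the evidence already in hand = 2.
Odds after that evidence = (1/999) × 2 = 2/999.
Target odds = 0.99/0.01 = 99.
Need 2.4ⁿ ≥ 99 ÷ (2/999) = 49450.5.
2.4¹² ≈36520.3 falls short of 49450.5 but 2.4¹³ ≈87648.8 reaches it, so n = 13.

13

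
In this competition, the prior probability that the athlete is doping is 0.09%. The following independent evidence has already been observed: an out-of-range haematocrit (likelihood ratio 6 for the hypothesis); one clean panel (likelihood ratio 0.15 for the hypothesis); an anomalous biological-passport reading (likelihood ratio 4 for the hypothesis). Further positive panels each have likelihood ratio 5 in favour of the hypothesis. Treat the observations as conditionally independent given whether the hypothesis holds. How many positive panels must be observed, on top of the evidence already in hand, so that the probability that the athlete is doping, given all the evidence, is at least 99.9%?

Prior odds = 0.0009/0.9991 = 9/9991.
Combined Bayes factor of the evidence already in hand = 6 × 0.15 × 4 = 3.6.
Odds after that evidence = (9/9991) × 3.6 = 162/49955.
Target odds = 0.999/0.001 = 999.
Need 5ⁿ ≥ 999 ÷ (162/49955) = 1848335/6.
5⁷ = 78125 falls short of 1848335/6 but 5⁸ = 390625 reaches it, so n = 8.

8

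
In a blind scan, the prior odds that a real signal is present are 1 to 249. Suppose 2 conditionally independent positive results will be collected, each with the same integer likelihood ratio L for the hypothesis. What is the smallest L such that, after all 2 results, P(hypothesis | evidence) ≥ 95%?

Prior odds = 1/249.
Target odds = 0.95/0.05 = 19.
Need L² ≥ 19 ÷ (1/249) = 4731.
68² = 4624 < 4731 ≤ 4761 = 69², so L = 69.

69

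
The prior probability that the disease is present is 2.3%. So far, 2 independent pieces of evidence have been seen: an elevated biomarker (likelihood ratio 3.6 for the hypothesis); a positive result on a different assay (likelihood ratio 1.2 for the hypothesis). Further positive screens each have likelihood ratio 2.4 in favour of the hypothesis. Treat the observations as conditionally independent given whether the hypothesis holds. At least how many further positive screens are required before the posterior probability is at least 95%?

6

Prior odds = 0.023/0.977 = 23/977.
Combined Bayes factor of the evidence already in hand = 3.6 × 1.2 = 4.32.
Odds after that evidence = (23/977) × 4.32 = 2484/24425.
Target odds = 0.95/0.05 = 19.
Need 2.4ⁿ ≥ 19 ÷ (2484/24425) = 464075/2484.
2.4⁵ = 79.62624 falls short of 464075/2484 but 2.4⁶ = 2985984/15625 reaches it, so n = 6.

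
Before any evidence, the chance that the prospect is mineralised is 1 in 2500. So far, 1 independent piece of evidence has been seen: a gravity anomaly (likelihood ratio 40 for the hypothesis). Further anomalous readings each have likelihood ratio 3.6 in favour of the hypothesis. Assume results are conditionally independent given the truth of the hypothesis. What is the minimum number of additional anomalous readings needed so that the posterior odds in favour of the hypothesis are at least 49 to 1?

Prior odds = 0.0004/0.9996 = 1/2499.
Bayes factor of the evidence already in hand = 40.
Odds after that evidence = (1/2499) × 40 = 40/2499.
Target odds = 49.
Need 3.6ⁿ ≥ 49 ÷ (40/2499) = 3061.275.
3.6⁶ = 34012224/15625 falls short of 3061.275 but 3.6⁷ = 612220032/78125 reaches it, so n = 7.

7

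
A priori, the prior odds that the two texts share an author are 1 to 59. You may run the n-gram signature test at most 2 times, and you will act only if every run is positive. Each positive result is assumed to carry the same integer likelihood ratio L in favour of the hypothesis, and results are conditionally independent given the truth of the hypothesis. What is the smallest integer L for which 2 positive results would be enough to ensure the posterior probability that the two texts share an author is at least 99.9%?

Prior odds = 1/59.
Target odds = 0.999/0.001 = 999.
Need L² ≥ 999 ÷ (1/59) = 58941.
242² = 58564 < 58941 ≤ 59049 = 243², so L = 243.

243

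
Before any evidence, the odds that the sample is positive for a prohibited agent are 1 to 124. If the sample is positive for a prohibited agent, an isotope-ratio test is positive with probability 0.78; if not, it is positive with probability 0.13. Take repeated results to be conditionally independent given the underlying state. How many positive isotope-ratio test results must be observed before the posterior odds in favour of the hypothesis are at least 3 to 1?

Prior odds = 1/124.
Likelihood ratio of a positive = 0.78/0.13 = 6.
Target odds = 3.
Require 6ⁿ ≥ 3 ÷ (1/124) = 372.
6³ = 216 falls short of 372 but 6⁴ = 1296 reaches it, so n = 4.

4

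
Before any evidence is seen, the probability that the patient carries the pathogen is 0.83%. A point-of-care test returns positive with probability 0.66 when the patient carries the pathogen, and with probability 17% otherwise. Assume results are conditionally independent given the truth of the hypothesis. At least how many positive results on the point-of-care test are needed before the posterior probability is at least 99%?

Prior odds = 0.0083/0.9917 = 83/9917.
Likelihood ratio of a positive result = 0.66/0.17 = 66/17.
Target posterior odds = 0.99/0.01 = 99.
Need (83/9917) × (66/17)ⁿ ≥ 99, i.e. (66/17)ⁿ ≥ 981783/83.
(66/17)⁶ ≈3424.29 falls short of 981783/83 but (66/17)⁷ ≈13294.3 reaches it, so n = 7.

7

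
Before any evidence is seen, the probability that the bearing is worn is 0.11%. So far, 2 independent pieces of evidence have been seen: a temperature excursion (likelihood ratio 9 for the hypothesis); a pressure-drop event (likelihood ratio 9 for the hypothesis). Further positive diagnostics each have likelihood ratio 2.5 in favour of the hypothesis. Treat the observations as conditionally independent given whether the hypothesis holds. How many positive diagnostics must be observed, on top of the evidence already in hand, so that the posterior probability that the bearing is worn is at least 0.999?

11

Prior odds = 0.0011/0.9989 = 11/9989.
Combined Bayes factor of the evidence already in hand = 9 × 9 = 81.
Odds after that evidence = (11/9989) × 81 = 891/9989.
Target odds = 0.999/0.001 = 999.
Need 2.5ⁿ ≥ 999 ÷ (891/9989) = 369593/33.
2.5¹⁰ = 9765625/1024 falls short of 369593/33 but 2.5¹¹ = 48828125/2048 reaches it, so n = 11.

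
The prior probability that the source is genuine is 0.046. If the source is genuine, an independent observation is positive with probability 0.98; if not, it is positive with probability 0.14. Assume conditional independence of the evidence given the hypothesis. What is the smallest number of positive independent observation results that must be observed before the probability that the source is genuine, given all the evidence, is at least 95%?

4

Prior odds: 0.046 ÷ 0.954 = 23/477.
Likelihood ratio of a positive = 0.98/0.14 = 7.
Target odds: 0.95 ÷ 0.05 = 19.
Require 7ⁿ ≥ 19 ÷ (23/477) = 9063/23.
7³ = 343 falls short of 9063/23 but 7⁴ = 2401 reaches it, so n = 4.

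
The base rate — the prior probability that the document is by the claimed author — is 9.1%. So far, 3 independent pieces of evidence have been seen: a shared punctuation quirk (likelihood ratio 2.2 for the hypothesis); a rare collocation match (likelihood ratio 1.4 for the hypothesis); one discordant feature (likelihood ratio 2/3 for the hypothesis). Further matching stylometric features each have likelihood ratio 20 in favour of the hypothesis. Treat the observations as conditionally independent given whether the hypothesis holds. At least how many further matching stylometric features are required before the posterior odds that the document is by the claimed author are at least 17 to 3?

2

Prior odds = 0.091/0.909 = 91/909.
Combined Bayes factor of the evidence already in hand = 2.2 × 1.4 × (2/3) = 154/75.
Odds after that evidence = (91/909) × 154/75 = 14014/68175.
Target odds = 17/3.
Need 20ⁿ ≥ 17/3 ÷ (14014/68175) = 386325/14014.
20¹ = 20 falls short of 386325/14014 but 20² = 400 reaches it, so n = 2.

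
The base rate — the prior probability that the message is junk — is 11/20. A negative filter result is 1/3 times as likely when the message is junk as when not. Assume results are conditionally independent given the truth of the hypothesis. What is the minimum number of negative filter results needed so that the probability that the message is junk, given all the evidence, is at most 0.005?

6

Prior odds: 0.55 ÷ 0.45 = 11/9.
Likelihood ratio per negative filter result = 1/3.
Target odds: 0.005 ÷ 0.995 = 1/199.
Require (1/3)ⁿ ≤ 1/199 ÷ (11/9) = 9/2189.
(1/3)⁵ = 1/243 is still above 9/2189 but (1/3)⁶ = 1/729 is at or below it, so n = 6.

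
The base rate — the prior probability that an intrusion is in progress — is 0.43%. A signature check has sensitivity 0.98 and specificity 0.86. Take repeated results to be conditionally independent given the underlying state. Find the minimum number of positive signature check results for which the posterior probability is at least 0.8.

4

Prior odds = 0.0043/0.9957 = 43/9957.
False-positive rate = 1 − 0.86 = 0.14; likelihood ratio of a positive = 0.98/0.14 = 7.
Target posterior odds = 0.8/0.2 = 4.
Need (43/9957) × 7ⁿ ≥ 4, i.e. 7ⁿ ≥ 39828/43.
7³ = 343 falls short of 39828/43 but 7⁴ = 2401 reaches it, so n = 4.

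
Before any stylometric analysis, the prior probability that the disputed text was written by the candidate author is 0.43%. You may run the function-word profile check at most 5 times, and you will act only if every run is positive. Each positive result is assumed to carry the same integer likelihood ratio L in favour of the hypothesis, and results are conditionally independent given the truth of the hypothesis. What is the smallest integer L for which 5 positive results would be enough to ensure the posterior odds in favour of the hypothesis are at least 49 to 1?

7

Prior odds = 0.0043/0.9957 = 43/9957.
Target odds = 49.
Need L⁵ ≥ 49 ÷ (43/9957) = 487893/43.
6⁵ = 7776 < 487893/43 ≤ 16807 = 7⁵, so L = 7.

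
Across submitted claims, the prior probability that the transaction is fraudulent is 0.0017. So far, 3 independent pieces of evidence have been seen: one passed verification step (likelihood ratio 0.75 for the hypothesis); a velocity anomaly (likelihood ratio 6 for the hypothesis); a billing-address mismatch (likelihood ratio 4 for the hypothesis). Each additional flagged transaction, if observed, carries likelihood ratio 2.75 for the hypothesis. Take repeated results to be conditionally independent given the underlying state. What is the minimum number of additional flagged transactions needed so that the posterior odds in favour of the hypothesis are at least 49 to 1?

8

Prior odds = 0.0017/0.9983 = 17/9983.
Combined Bayes factor of the evidence already in hand = 0.75 × 6 × 4 = 18.
Odds after that evidence = (17/9983) × 18 = 306/9983.
Target odds = 49.
Need 2.75ⁿ ≥ 49 ÷ (306/9983) = 489167/306.
2.75⁷ = 19487171/16384 falls short of 489167/306 but 2.75⁸ = 214358881/65536 reaches it, so n = 8.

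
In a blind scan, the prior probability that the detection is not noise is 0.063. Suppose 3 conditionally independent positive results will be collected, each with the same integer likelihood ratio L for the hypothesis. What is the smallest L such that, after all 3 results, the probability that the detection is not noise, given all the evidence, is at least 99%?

12

Prior odds = 0.063/0.937 = 63/937.
Target odds = 0.99/0.01 = 99.
Need L³ ≥ 99 ÷ (63/937) = 10307/7.
11³ = 1331 < 10307/7 ≤ 1728 = 12³, so L = 12.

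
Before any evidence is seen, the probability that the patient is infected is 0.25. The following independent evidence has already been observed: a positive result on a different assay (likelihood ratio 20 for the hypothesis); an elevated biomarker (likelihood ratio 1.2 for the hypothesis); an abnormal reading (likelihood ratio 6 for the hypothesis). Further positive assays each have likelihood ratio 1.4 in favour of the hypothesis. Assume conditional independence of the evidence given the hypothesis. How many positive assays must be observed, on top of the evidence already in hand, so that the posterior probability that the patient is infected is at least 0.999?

Prior odds = 0.25/0.75 = 1/3.
Combined Bayes factor of the evidence already in hand = 20 × 1.2 × 6 = 144.
Odds after that evidence = (1/3) × 144 = 48.
Target odds = 0.999/0.001 = 999.
Need 1.4ⁿ ≥ 999 ÷ 48 = 20.8125.
1.4⁹ = 40353607/1953125 falls short of 20.8125 but 1.4¹⁰ = 282475249/9765625 reaches it, so n = 10.

10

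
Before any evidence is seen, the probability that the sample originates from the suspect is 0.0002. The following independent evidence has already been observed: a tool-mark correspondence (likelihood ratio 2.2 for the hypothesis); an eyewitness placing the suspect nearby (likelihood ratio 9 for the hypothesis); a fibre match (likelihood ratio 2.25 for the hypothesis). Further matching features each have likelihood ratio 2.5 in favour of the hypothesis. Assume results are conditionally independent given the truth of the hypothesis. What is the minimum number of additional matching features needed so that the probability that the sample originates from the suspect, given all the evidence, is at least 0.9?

8

Prior odds = 0.0002/0.9998 = 1/4999.
Combined Bayes factor of the evidence already in hand = 2.2 × 9 × 2.25 = 44.55.
Odds after that evidence = (1/4999) × 44.55 = 891/99980.
Target odds = 0.9/0.1 = 9.
Need 2.5ⁿ ≥ 9 ÷ (891/99980) = 99980/99.
2.5⁷ = 610.3515625 falls short of 99980/99 but 2.5⁸ = 390625/256 reaches it, so n = 8.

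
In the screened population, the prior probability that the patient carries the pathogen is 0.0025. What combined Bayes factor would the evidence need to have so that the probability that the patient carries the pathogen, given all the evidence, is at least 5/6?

Prior odds = 0.0025/0.9975 = 1/399.
Target odds = (5/6)/(1/6) = 5.
Required Bayes factor = 5 ÷ (1/399) = 1995.

1995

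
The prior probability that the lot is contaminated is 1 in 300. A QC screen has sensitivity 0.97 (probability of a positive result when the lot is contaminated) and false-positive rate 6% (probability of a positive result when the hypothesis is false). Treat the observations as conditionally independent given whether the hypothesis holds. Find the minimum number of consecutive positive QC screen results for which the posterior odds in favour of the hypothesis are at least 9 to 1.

3

Prior odds = (1/300)/(299/300) = 1/299.
Likelihood ratio of a positive result = 0.97/0.06 = 97/6.
Target odds = 9.
Need (1/299) × (97/6)ⁿ ≥ 9, i.e. (97/6)ⁿ ≥ 2691.
(97/6)² = 9409/36 falls short of 2691 but (97/6)³ = 912673/216 reaches it, so n = 3.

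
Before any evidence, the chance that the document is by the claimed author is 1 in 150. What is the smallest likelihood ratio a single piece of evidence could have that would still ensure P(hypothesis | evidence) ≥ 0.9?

Prior odds = (1/150)/(149/150) = 1/149.
Target odds = 0.9/0.1 = 9.
Required Bayes factor = 9 ÷ (1/149) = 1341.

1341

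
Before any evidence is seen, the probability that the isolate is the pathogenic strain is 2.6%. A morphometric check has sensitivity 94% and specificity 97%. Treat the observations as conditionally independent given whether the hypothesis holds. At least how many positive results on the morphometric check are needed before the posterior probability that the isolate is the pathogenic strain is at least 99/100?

3

Prior odds = 0.026/0.974 = 13/487.
False-positive rate = 1 − 0.97 = 0.03; likelihood ratio of a positive = 0.94/0.03 = 94/3.
Target odds: 0.99 ÷ 0.01 = 99.
Require (94/3)ⁿ ≥ 99 ÷ (13/487) = 48213/13.
(94/3)² = 8836/9 falls short of 48213/13 but (94/3)³ = 830584/27 reaches it, so n = 3.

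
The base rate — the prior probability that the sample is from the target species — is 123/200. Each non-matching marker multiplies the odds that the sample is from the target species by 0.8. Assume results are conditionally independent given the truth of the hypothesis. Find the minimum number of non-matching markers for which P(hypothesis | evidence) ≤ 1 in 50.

Prior odds = 0.615/0.385 = 123/77.
Likelihood ratio per non-matching marker = 0.8.
Target odds: 0.02 ÷ 0.98 = 1/49.
Require 0.8ⁿ ≤ 1/49 ÷ (123/77) = 11/861.
0.8¹⁹ ≈0.0144115 is still above 11/861 but 0.8²⁰ ≈0.0115292 is at or below it, so n = 20.

20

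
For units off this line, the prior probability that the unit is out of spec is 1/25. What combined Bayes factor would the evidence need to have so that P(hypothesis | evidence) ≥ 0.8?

Prior odds = 0.04/0.96 = 1/24.
Target odds = 0.8/0.2 = 4.
Required Bayes factor = 4 ÷ (1/24) = 96.

96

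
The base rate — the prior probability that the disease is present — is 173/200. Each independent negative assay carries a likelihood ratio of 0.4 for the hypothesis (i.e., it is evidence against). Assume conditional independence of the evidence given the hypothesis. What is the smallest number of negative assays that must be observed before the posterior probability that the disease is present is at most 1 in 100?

Prior odds: 0.865 ÷ 0.135 = 173/27.
Likelihood ratio per negative assay = 0.4.
Target posterior odds = 0.01/0.99 = 1/99.
Require 0.4ⁿ ≤ 1/99 ÷ (173/27) = 3/1903.
0.4⁷ = 128/78125 is still above 3/1903 but 0.4⁸ = 256/390625 is at or below it, so n = 8.

8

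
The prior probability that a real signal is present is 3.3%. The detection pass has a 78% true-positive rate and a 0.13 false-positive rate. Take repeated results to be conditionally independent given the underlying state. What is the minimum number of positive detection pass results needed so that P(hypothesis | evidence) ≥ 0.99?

5

Prior odds: 0.033 ÷ 0.967 = 33/967.
Likelihood ratio of a positive result = 0.78/0.13 = 6.
Target posterior odds = 0.99/0.01 = 99.
Require 6ⁿ ≥ 99 ÷ (33/967) = 2901.
6⁴ = 1296 falls short of 2901 but 6⁵ = 7776 reaches it, so n = 5.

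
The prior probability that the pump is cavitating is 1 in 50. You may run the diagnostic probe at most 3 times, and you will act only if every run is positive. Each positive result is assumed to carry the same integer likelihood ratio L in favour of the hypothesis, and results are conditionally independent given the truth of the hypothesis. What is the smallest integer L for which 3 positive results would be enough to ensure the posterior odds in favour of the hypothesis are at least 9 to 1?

Prior odds = 0.02/0.98 = 1/49.
Target odds = 9.
Need L³ ≥ 9 ÷ (1/49) = 441.
7³ = 343 < 441 ≤ 512 = 8³, so L = 8.

8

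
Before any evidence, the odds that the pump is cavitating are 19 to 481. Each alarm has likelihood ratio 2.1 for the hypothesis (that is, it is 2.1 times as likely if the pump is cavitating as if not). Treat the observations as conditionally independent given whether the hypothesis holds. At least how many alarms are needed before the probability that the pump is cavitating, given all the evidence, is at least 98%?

10

Prior odds = 19/481.
Likelihood ratio per alarm = 2.1.
Target posterior odds = 0.98/0.02 = 49.
Need (19/481) × 2.1ⁿ ≥ 49, i.e. 2.1ⁿ ≥ 23569/19.
2.1⁹ ≈794.28 falls short of 23569/19 but 2.1¹⁰ ≈1667.99 reaches it, so n = 10.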